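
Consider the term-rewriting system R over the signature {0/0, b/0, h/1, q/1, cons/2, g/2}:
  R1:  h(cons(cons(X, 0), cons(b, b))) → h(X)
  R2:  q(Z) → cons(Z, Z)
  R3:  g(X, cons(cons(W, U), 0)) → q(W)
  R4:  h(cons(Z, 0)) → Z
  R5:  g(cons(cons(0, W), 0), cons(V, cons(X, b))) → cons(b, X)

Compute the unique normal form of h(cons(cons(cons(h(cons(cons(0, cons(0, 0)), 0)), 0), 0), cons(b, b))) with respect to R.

1. h(cons(cons(cons(h(cons(cons(0, cons(0, 0)), 0)), 0), 0), cons(b, b)))  →  h(cons(h(cons(cons(0, cons(0, 0)), 0)), 0))   [R1 at ε]
2. h(cons(h(cons(cons(0, cons(0, 0)), 0)), 0))  →  h(cons(cons(0, cons(0, 0)), 0))   [R4 at ε]
3. h(cons(cons(0, cons(0, 0)), 0))  →  cons(0, cons(0, 0))   [R4 at ε]

cons(0, cons(0, 0))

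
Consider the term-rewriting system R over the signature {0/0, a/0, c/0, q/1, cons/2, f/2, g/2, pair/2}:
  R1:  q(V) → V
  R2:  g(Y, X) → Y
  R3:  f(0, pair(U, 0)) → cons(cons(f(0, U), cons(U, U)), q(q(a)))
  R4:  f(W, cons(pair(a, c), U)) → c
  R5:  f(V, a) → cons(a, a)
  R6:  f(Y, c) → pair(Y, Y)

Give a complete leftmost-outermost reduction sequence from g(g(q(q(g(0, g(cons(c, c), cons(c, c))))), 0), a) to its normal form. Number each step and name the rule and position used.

1. g(g(q(q(g(0, g(cons(c, c), cons(c, c))))), 0), a)  →  g(q(q(g(0, g(cons(c, c), cons(c, c))))), 0)   [R2 at ε]
2. g(q(q(g(0, g(cons(c, c), cons(c, c))))), 0)  →  q(q(g(0, g(cons(c, c), cons(c, c)))))   [R2 at ε]
3. q(q(g(0, g(cons(c, c), cons(c, c)))))  →  q(g(0, g(cons(c, c), cons(c, c))))   [R1 at ε]
4. q(g(0, g(cons(c, c), cons(c, c))))  →  g(0, g(cons(c, c), cons(c, c)))   [R1 at ε]
5. g(0, g(cons(c, c), cons(c, c)))  →  0   [R2 at ε]

0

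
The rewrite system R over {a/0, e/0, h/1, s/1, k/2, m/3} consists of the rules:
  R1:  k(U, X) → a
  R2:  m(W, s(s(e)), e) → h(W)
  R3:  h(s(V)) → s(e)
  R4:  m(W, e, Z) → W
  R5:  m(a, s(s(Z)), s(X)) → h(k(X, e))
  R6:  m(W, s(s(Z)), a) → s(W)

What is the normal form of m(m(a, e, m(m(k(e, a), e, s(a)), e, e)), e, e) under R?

1. m(m(a, e, m(m(k(e, a), e, s(a)), e, e)), e, e)  →  m(a, e, m(m(k(e, a), e, s(a)), e, e))   [R4 at ε]
2. m(a, e, m(m(k(e, a), e, s(a)), e, e))  →  a   [R4 at ε]

a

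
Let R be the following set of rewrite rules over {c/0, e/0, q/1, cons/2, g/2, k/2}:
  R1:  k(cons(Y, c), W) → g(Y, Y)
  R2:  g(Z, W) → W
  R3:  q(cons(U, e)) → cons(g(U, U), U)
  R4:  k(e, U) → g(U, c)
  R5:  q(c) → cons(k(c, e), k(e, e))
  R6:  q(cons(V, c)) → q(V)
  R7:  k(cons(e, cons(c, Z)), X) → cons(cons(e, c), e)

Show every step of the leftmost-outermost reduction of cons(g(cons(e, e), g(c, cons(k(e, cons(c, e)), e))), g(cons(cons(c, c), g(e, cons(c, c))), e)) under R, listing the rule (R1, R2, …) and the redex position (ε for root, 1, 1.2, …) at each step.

cons(cons(c, e), e)

1. cons(g(cons(e, e), g(c, cons(k(e, cons(c, e)), e))), g(cons(cons(c, c), g(e, cons(c, c))), e))  →  cons(g(c, cons(k(e, cons(c, e)), e)), g(cons(cons(c, c), g(e, cons(c, c))), e))   [R2 at 1]
2. cons(g(c, cons(k(e, cons(c, e)), e)), g(cons(cons(c, c), g(e, cons(c, c))), e))  →  cons(cons(k(e, cons(c, e)), e), g(cons(cons(c, c), g(e, cons(c, c))), e))   [R2 at 1]
3. cons(cons(k(e, cons(c, e)), e), g(cons(cons(c, c), g(e, cons(c, c))), e))  →  cons(cons(g(cons(c, e), c), e), g(cons(cons(c, c), g(e, cons(c, c))), e))   [R4 at 1.1]
4. cons(cons(g(cons(c, e), c), e), g(cons(cons(c, c), g(e, cons(c, c))), e))  →  cons(cons(c, e), g(cons(cons(c, c), g(e, cons(c, c))), e))   [R2 at 1.1]
5. cons(cons(c, e), g(cons(cons(c, c), g(e, cons(c, c))), e))  →  cons(cons(c, e), e)   [R2 at 2]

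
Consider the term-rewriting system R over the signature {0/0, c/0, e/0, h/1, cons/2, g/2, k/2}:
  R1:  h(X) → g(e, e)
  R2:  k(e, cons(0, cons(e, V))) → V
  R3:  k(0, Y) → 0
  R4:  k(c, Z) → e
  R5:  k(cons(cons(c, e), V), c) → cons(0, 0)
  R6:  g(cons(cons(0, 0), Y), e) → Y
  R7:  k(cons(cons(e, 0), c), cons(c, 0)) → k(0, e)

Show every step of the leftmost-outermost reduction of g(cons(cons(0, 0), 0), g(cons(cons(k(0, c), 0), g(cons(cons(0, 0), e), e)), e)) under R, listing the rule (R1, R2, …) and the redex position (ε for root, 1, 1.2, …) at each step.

1. g(cons(cons(0, 0), 0), g(cons(cons(k(0, c), 0), g(cons(cons(0, 0), e), e)), e))  →  g(cons(cons(0, 0), 0), g(cons(cons(0, 0), g(cons(cons(0, 0), e), e)), e))   [R3 at 2.1.1.1]
2. g(cons(cons(0, 0), 0), g(cons(cons(0, 0), g(cons(cons(0, 0), e), e)), e))  →  g(cons(cons(0, 0), 0), g(cons(cons(0, 0), e), e))   [R6 at 2]
3. g(cons(cons(0, 0), 0), g(cons(cons(0, 0), e), e))  →  g(cons(cons(0, 0), 0), e)   [R6 at 2]
4. g(cons(cons(0, 0), 0), e)  →  0   [R6 at ε]

0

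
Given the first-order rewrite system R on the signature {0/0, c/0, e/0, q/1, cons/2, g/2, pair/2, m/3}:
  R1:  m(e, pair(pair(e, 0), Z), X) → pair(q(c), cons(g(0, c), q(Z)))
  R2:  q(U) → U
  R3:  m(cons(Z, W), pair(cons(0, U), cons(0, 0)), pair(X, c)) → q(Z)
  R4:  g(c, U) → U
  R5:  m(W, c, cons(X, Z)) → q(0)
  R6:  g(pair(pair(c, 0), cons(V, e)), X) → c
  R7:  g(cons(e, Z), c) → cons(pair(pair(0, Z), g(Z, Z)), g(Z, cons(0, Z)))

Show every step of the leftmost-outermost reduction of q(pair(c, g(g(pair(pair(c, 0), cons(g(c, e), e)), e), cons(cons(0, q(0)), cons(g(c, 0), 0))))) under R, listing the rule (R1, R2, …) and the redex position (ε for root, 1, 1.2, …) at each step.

pair(c, cons(cons(0, 0), cons(0, 0)))

1. q(pair(c, g(g(pair(pair(c, 0), cons(g(c, e), e)), e), cons(cons(0, q(0)), cons(g(c, 0), 0)))))  →  pair(c, g(g(pair(pair(c, 0), cons(g(c, e), e)), e), cons(cons(0, q(0)), cons(g(c, 0), 0))))   [R2 at ε]
2. pair(c, g(g(pair(pair(c, 0), cons(g(c, e), e)), e), cons(cons(0, q(0)), cons(g(c, 0), 0))))  →  pair(c, g(c, cons(cons(0, q(0)), cons(g(c, 0), 0))))   [R6 at 2.1]
3. pair(c, g(c, cons(cons(0, q(0)), cons(g(c, 0), 0))))  →  pair(c, cons(cons(0, q(0)), cons(g(c, 0), 0)))   [R4 at 2]
4. pair(c, cons(cons(0, q(0)), cons(g(c, 0), 0)))  →  pair(c, cons(cons(0, 0), cons(g(c, 0), 0)))   [R2 at 2.1.2]
5. pair(c, cons(cons(0, 0), cons(g(c, 0), 0)))  →  pair(c, cons(cons(0, 0), cons(0, 0)))   [R4 at 2.2.1]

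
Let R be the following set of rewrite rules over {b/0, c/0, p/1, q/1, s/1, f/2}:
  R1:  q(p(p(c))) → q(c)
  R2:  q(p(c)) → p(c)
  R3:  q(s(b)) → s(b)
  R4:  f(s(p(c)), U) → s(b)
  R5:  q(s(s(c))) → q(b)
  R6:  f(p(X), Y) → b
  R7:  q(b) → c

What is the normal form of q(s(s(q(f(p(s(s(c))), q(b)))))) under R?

c

1. q(s(s(q(f(p(s(s(c))), q(b))))))  →  q(s(s(q(b))))   [R6 at 1.1.1.1]
2. q(s(s(q(b))))  →  q(s(s(c)))   [R7 at 1.1.1]
3. q(s(s(c)))  →  q(b)   [R5 at ε]
4. q(b)  →  c   [R7 at ε]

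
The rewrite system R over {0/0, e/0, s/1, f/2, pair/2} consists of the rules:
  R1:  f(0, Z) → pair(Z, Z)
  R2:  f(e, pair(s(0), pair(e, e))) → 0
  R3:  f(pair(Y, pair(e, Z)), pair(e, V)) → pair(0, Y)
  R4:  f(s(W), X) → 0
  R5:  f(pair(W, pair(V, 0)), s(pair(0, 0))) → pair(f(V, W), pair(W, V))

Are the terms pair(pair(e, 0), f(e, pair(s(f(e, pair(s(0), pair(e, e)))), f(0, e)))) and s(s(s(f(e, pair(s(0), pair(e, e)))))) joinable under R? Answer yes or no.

no — NF(t₁) = pair(pair(e, 0), 0), NF(t₂) = s(s(s(0)))

Reduce t₁ = pair(pair(e, 0), f(e, pair(s(f(e, pair(s(0), pair(e, e)))), f(0, e)))):
1. pair(pair(e, 0), f(e, pair(s(f(e, pair(s(0), pair(e, e)))), f(0, e))))  →  pair(pair(e, 0), f(e, pair(s(0), f(0, e))))   [R2 at 2.2.1.1]
2. pair(pair(e, 0), f(e, pair(s(0), f(0, e))))  →  pair(pair(e, 0), f(e, pair(s(0), pair(e, e))))   [R1 at 2.2.2]
3. pair(pair(e, 0), f(e, pair(s(0), pair(e, e))))  →  pair(pair(e, 0), 0)   [R2 at 2]

Reduce t₂ = s(s(s(f(e, pair(s(0), pair(e, e)))))):
1. s(s(s(f(e, pair(s(0), pair(e, e))))))  →  s(s(s(0)))   [R2 at 1.1.1]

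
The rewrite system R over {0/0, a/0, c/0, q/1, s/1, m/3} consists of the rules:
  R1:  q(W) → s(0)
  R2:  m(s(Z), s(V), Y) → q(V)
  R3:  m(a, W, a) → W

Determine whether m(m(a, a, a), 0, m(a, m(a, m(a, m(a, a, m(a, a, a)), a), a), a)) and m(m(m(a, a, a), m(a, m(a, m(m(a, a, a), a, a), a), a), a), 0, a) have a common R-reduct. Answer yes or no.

Reduce t₁ = m(m(a, a, a), 0, m(a, m(a, m(a, m(a, a, m(a, a, a)), a), a), a)):
1. m(m(a, a, a), 0, m(a, m(a, m(a, m(a, a, m(a, a, a)), a), a), a))  →  m(a, 0, m(a, m(a, m(a, m(a, a, m(a, a, a)), a), a), a))   [R3 at 1]
2. m(a, 0, m(a, m(a, m(a, m(a, a, m(a, a, a)), a), a), a))  →  m(a, 0, m(a, m(a, m(a, a, m(a, a, a)), a), a))   [R3 at 3]
3. m(a, 0, m(a, m(a, m(a, a, m(a, a, a)), a), a))  →  m(a, 0, m(a, m(a, a, m(a, a, a)), a))   [R3 at 3]
4. m(a, 0, m(a, m(a, a, m(a, a, a)), a))  →  m(a, 0, m(a, a, m(a, a, a)))   [R3 at 3]
5. m(a, 0, m(a, a, m(a, a, a)))  →  m(a, 0, m(a, a, a))   [R3 at 3.3]
6. m(a, 0, m(a, a, a))  →  m(a, 0, a)   [R3 at 3]
7. m(a, 0, a)  →  0   [R3 at ε]

Reduce t₂ = m(m(m(a, a, a), m(a, m(a, m(m(a, a, a), a, a), a), a), a), 0, a):
1. m(m(m(a, a, a), m(a, m(a, m(m(a, a, a), a, a), a), a), a), 0, a)  →  m(m(a, m(a, m(a, m(m(a, a, a), a, a), a), a), a), 0, a)   [R3 at 1.1]
2. m(m(a, m(a, m(a, m(m(a, a, a), a, a), a), a), a), 0, a)  →  m(m(a, m(a, m(m(a, a, a), a, a), a), a), 0, a)   [R3 at 1]
3. m(m(a, m(a, m(m(a, a, a), a, a), a), a), 0, a)  →  m(m(a, m(m(a, a, a), a, a), a), 0, a)   [R3 at 1]
4. m(m(a, m(m(a, a, a), a, a), a), 0, a)  →  m(m(m(a, a, a), a, a), 0, a)   [R3 at 1]
5. m(m(m(a, a, a), a, a), 0, a)  →  m(m(a, a, a), 0, a)   [R3 at 1.1]
6. m(m(a, a, a), 0, a)  →  m(a, 0, a)   [R3 at 1]
7. m(a, 0, a)  →  0   [R3 at ε]

yes — NF(t₁) = 0, NF(t₂) = 0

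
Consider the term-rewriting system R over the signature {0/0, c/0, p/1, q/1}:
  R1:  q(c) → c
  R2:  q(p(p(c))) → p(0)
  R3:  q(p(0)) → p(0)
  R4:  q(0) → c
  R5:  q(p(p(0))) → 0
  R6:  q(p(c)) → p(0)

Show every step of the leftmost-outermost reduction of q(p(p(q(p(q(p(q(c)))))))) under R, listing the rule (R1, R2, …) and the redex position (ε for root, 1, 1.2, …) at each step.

0

1. q(p(p(q(p(q(p(q(c))))))))  →  q(p(p(q(p(q(p(c)))))))   [R1 at 1.1.1.1.1.1.1]
2. q(p(p(q(p(q(p(c)))))))  →  q(p(p(q(p(p(0))))))   [R6 at 1.1.1.1.1]
3. q(p(p(q(p(p(0))))))  →  q(p(p(0)))   [R5 at 1.1.1]
4. q(p(p(0)))  →  0   [R5 at ε]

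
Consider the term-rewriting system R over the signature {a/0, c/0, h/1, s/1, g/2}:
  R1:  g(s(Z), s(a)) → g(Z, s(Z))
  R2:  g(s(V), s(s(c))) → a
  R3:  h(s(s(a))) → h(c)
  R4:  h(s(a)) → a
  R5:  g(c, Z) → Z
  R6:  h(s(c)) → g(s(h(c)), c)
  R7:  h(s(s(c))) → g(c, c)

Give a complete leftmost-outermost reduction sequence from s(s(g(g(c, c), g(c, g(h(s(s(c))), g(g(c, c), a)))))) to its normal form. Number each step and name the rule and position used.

1. s(s(g(g(c, c), g(c, g(h(s(s(c))), g(g(c, c), a))))))  →  s(s(g(c, g(c, g(h(s(s(c))), g(g(c, c), a))))))   [R5 at 1.1.1]
2. s(s(g(c, g(c, g(h(s(s(c))), g(g(c, c), a))))))  →  s(s(g(c, g(h(s(s(c))), g(g(c, c), a)))))   [R5 at 1.1]
3. s(s(g(c, g(h(s(s(c))), g(g(c, c), a)))))  →  s(s(g(h(s(s(c))), g(g(c, c), a))))   [R5 at 1.1]
4. s(s(g(h(s(s(c))), g(g(c, c), a))))  →  s(s(g(g(c, c), g(g(c, c), a))))   [R7 at 1.1.1]
5. s(s(g(g(c, c), g(g(c, c), a))))  →  s(s(g(c, g(g(c, c), a))))   [R5 at 1.1.1]
6. s(s(g(c, g(g(c, c), a))))  →  s(s(g(g(c, c), a)))   [R5 at 1.1]
7. s(s(g(g(c, c), a)))  →  s(s(g(c, a)))   [R5 at 1.1.1]
8. s(s(g(c, a)))  →  s(s(a))   [R5 at 1.1]

s(s(a))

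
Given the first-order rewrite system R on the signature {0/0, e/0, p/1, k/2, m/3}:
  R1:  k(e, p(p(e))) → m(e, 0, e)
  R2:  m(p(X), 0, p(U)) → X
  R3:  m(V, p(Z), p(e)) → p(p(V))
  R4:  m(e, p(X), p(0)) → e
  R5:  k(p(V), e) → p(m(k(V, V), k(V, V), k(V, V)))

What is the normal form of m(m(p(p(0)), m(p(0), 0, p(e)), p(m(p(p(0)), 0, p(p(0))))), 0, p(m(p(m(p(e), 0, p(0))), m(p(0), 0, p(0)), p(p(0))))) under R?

0

1. m(m(p(p(0)), m(p(0), 0, p(e)), p(m(p(p(0)), 0, p(p(0))))), 0, p(m(p(m(p(e), 0, p(0))), m(p(0), 0, p(0)), p(p(0)))))  →  m(m(p(p(0)), 0, p(m(p(p(0)), 0, p(p(0))))), 0, p(m(p(m(p(e), 0, p(0))), m(p(0), 0, p(0)), p(p(0)))))   [R2 at 1.2]
2. m(m(p(p(0)), 0, p(m(p(p(0)), 0, p(p(0))))), 0, p(m(p(m(p(e), 0, p(0))), m(p(0), 0, p(0)), p(p(0)))))  →  m(p(0), 0, p(m(p(m(p(e), 0, p(0))), m(p(0), 0, p(0)), p(p(0)))))   [R2 at 1]
3. m(p(0), 0, p(m(p(m(p(e), 0, p(0))), m(p(0), 0, p(0)), p(p(0)))))  →  0   [R2 at ε]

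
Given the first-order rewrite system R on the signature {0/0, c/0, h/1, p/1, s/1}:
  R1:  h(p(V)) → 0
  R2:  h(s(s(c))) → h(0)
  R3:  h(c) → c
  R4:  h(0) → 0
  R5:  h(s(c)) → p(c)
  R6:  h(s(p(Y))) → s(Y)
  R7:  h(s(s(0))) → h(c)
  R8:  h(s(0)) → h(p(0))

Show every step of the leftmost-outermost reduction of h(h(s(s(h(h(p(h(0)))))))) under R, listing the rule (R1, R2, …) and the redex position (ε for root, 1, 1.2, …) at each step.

c

1. h(h(s(s(h(h(p(h(0))))))))  →  h(h(s(s(h(0)))))   [R1 at 1.1.1.1.1]
2. h(h(s(s(h(0)))))  →  h(h(s(s(0))))   [R4 at 1.1.1.1]
3. h(h(s(s(0))))  →  h(h(c))   [R7 at 1]
4. h(h(c))  →  h(c)   [R3 at 1]
5. h(c)  →  c   [R3 at ε]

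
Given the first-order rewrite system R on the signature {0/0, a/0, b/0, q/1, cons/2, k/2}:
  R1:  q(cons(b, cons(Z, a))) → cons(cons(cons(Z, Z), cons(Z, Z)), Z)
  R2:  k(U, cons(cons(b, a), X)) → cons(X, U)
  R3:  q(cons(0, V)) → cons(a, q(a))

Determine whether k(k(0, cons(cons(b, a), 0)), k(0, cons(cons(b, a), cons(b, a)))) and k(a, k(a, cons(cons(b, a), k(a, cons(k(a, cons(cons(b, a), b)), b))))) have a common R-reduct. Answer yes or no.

Reduce t₁ = k(k(0, cons(cons(b, a), 0)), k(0, cons(cons(b, a), cons(b, a)))):
1. k(k(0, cons(cons(b, a), 0)), k(0, cons(cons(b, a), cons(b, a))))  →  k(cons(0, 0), k(0, cons(cons(b, a), cons(b, a))))   [R2 at 1]
2. k(cons(0, 0), k(0, cons(cons(b, a), cons(b, a))))  →  k(cons(0, 0), cons(cons(b, a), 0))   [R2 at 2]
3. k(cons(0, 0), cons(cons(b, a), 0))  →  cons(0, cons(0, 0))   [R2 at ε]

Reduce t₂ = k(a, k(a, cons(cons(b, a), k(a, cons(k(a, cons(cons(b, a), b)), b))))):
1. k(a, k(a, cons(cons(b, a), k(a, cons(k(a, cons(cons(b, a), b)), b)))))  →  k(a, cons(k(a, cons(k(a, cons(cons(b, a), b)), b)), a))   [R2 at 2]
2. k(a, cons(k(a, cons(k(a, cons(cons(b, a), b)), b)), a))  →  k(a, cons(k(a, cons(cons(b, a), b)), a))   [R2 at 2.1.2.1]
3. k(a, cons(k(a, cons(cons(b, a), b)), a))  →  k(a, cons(cons(b, a), a))   [R2 at 2.1]
4. k(a, cons(cons(b, a), a))  →  cons(a, a)   [R2 at ε]

no — NF(t₁) = cons(0, cons(0, 0)), NF(t₂) = cons(a, a)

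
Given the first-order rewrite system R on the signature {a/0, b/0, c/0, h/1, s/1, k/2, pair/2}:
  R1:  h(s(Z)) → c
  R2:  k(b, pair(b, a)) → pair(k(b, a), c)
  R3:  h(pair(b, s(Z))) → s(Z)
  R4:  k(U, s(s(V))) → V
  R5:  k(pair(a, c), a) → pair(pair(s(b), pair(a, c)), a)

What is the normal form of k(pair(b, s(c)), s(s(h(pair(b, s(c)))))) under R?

1. k(pair(b, s(c)), s(s(h(pair(b, s(c))))))  →  h(pair(b, s(c)))   [R4 at ε]
2. h(pair(b, s(c)))  →  s(c)   [R3 at ε]

s(c)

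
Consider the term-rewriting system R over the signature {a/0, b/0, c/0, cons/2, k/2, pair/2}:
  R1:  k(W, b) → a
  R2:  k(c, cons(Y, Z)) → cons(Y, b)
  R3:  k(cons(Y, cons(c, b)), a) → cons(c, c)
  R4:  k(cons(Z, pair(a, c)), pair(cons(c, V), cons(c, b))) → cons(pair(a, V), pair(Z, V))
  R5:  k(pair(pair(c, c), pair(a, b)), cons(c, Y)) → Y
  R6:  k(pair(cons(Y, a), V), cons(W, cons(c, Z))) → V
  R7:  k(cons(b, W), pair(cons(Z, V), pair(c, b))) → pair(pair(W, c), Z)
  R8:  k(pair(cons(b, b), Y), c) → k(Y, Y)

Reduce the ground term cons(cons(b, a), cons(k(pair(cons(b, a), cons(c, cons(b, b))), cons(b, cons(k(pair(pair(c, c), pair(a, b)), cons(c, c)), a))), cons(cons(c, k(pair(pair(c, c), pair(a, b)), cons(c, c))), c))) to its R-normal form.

cons(cons(b, a), cons(cons(c, cons(b, b)), cons(cons(c, c), c)))

1. cons(cons(b, a), cons(k(pair(cons(b, a), cons(c, cons(b, b))), cons(b, cons(k(pair(pair(c, c), pair(a, b)), cons(c, c)), a))), cons(cons(c, k(pair(pair(c, c), pair(a, b)), cons(c, c))), c)))  →  cons(cons(b, a), cons(k(pair(cons(b, a), cons(c, cons(b, b))), cons(b, cons(c, a))), cons(cons(c, k(pair(pair(c, c), pair(a, b)), cons(c, c))), c)))   [R5 at 2.1.2.2.1]
2. cons(cons(b, a), cons(k(pair(cons(b, a), cons(c, cons(b, b))), cons(b, cons(c, a))), cons(cons(c, k(pair(pair(c, c), pair(a, b)), cons(c, c))), c)))  →  cons(cons(b, a), cons(cons(c, cons(b, b)), cons(cons(c, k(pair(pair(c, c), pair(a, b)), cons(c, c))), c)))   [R6 at 2.1]
3. cons(cons(b, a), cons(cons(c, cons(b, b)), cons(cons(c, k(pair(pair(c, c), pair(a, b)), cons(c, c))), c)))  →  cons(cons(b, a), cons(cons(c, cons(b, b)), cons(cons(c, c), c)))   [R5 at 2.2.1.2]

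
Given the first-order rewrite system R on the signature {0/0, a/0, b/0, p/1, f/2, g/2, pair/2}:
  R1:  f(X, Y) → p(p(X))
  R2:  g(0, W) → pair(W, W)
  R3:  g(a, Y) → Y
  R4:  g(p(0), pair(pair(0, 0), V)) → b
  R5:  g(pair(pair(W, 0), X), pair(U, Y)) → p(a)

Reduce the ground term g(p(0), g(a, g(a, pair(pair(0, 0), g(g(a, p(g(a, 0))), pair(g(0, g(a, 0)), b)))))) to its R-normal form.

1. g(p(0), g(a, g(a, pair(pair(0, 0), g(g(a, p(g(a, 0))), pair(g(0, g(a, 0)), b))))))  →  g(p(0), g(a, pair(pair(0, 0), g(g(a, p(g(a, 0))), pair(g(0, g(a, 0)), b)))))   [R3 at 2]
2. g(p(0), g(a, pair(pair(0, 0), g(g(a, p(g(a, 0))), pair(g(0, g(a, 0)), b)))))  →  g(p(0), pair(pair(0, 0), g(g(a, p(g(a, 0))), pair(g(0, g(a, 0)), b))))   [R3 at 2]
3. g(p(0), pair(pair(0, 0), g(g(a, p(g(a, 0))), pair(g(0, g(a, 0)), b))))  →  b   [R4 at ε]

b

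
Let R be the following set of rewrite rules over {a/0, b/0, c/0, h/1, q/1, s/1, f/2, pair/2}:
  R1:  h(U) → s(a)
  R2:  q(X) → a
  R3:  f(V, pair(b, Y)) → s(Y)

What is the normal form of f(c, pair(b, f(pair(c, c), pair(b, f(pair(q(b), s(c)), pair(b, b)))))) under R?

1. f(c, pair(b, f(pair(c, c), pair(b, f(pair(q(b), s(c)), pair(b, b))))))  →  s(f(pair(c, c), pair(b, f(pair(q(b), s(c)), pair(b, b)))))   [R3 at ε]
2. s(f(pair(c, c), pair(b, f(pair(q(b), s(c)), pair(b, b)))))  →  s(s(f(pair(q(b), s(c)), pair(b, b))))   [R3 at 1]
3. s(s(f(pair(q(b), s(c)), pair(b, b))))  →  s(s(s(b)))   [R3 at 1.1]

s(s(s(b)))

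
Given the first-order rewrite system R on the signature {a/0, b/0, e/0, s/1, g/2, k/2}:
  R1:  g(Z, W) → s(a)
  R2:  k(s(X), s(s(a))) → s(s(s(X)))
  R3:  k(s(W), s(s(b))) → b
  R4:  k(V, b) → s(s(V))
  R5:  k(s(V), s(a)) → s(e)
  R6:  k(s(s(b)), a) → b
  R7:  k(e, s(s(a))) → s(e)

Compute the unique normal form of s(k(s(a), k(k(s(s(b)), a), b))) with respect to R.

1. s(k(s(a), k(k(s(s(b)), a), b)))  →  s(k(s(a), s(s(k(s(s(b)), a)))))   [R4 at 1.2]
2. s(k(s(a), s(s(k(s(s(b)), a)))))  →  s(k(s(a), s(s(b))))   [R6 at 1.2.1.1]
3. s(k(s(a), s(s(b))))  →  s(b)   [R3 at 1]

s(b)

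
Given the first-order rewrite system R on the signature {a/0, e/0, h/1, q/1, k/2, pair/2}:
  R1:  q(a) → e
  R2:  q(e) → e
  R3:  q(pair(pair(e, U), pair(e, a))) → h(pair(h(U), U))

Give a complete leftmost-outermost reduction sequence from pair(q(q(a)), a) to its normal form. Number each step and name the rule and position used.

pair(e, a)

1. pair(q(q(a)), a)  →  pair(q(e), a)   [R1 at 1.1]
2. pair(q(e), a)  →  pair(e, a)   [R2 at 1]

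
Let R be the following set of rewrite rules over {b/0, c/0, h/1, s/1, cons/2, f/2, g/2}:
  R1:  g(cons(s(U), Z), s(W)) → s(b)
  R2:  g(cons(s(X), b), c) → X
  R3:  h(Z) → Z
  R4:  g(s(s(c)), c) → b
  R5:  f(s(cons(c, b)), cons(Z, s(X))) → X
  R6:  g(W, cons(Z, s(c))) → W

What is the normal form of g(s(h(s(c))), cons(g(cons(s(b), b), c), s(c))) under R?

1. g(s(h(s(c))), cons(g(cons(s(b), b), c), s(c)))  →  s(h(s(c)))   [R6 at ε]
2. s(h(s(c)))  →  s(s(c))   [R3 at 1]

s(s(c))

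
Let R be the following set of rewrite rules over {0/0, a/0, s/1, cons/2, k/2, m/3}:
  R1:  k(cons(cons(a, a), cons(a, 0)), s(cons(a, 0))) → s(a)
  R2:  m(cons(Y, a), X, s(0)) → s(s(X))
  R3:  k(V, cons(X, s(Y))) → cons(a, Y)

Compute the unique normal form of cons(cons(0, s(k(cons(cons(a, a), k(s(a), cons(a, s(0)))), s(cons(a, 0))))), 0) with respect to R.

cons(cons(0, s(s(a))), 0)

1. cons(cons(0, s(k(cons(cons(a, a), k(s(a), cons(a, s(0)))), s(cons(a, 0))))), 0)  →  cons(cons(0, s(k(cons(cons(a, a), cons(a, 0)), s(cons(a, 0))))), 0)   [R3 at 1.2.1.1.2]
2. cons(cons(0, s(k(cons(cons(a, a), cons(a, 0)), s(cons(a, 0))))), 0)  →  cons(cons(0, s(s(a))), 0)   [R1 at 1.2.1]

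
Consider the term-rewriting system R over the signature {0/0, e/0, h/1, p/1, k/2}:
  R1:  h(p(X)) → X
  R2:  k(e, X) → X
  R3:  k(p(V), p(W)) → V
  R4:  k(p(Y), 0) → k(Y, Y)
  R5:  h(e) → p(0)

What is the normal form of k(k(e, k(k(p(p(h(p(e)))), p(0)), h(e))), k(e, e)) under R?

e

1. k(k(e, k(k(p(p(h(p(e)))), p(0)), h(e))), k(e, e))  →  k(k(k(p(p(h(p(e)))), p(0)), h(e)), k(e, e))   [R2 at 1]
2. k(k(k(p(p(h(p(e)))), p(0)), h(e)), k(e, e))  →  k(k(p(h(p(e))), h(e)), k(e, e))   [R3 at 1.1]
3. k(k(p(h(p(e))), h(e)), k(e, e))  →  k(k(p(e), h(e)), k(e, e))   [R1 at 1.1.1]
4. k(k(p(e), h(e)), k(e, e))  →  k(k(p(e), p(0)), k(e, e))   [R5 at 1.2]
5. k(k(p(e), p(0)), k(e, e))  →  k(e, k(e, e))   [R3 at 1]
6. k(e, k(e, e))  →  k(e, e)   [R2 at ε]
7. k(e, e)  →  e   [R2 at ε]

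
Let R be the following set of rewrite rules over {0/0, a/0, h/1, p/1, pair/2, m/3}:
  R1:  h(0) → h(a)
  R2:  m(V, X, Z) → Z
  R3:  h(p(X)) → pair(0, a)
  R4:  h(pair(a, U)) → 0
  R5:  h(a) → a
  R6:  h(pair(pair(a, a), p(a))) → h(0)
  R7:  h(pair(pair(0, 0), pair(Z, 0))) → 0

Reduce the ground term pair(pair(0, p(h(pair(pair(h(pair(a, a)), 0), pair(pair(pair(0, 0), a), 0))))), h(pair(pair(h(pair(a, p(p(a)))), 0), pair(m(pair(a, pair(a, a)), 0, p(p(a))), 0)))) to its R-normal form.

pair(pair(0, p(0)), 0)

1. pair(pair(0, p(h(pair(pair(h(pair(a, a)), 0), pair(pair(pair(0, 0), a), 0))))), h(pair(pair(h(pair(a, p(p(a)))), 0), pair(m(pair(a, pair(a, a)), 0, p(p(a))), 0))))  →  pair(pair(0, p(h(pair(pair(0, 0), pair(pair(pair(0, 0), a), 0))))), h(pair(pair(h(pair(a, p(p(a)))), 0), pair(m(pair(a, pair(a, a)), 0, p(p(a))), 0))))   [R4 at 1.2.1.1.1.1]
2. pair(pair(0, p(h(pair(pair(0, 0), pair(pair(pair(0, 0), a), 0))))), h(pair(pair(h(pair(a, p(p(a)))), 0), pair(m(pair(a, pair(a, a)), 0, p(p(a))), 0))))  →  pair(pair(0, p(0)), h(pair(pair(h(pair(a, p(p(a)))), 0), pair(m(pair(a, pair(a, a)), 0, p(p(a))), 0))))   [R7 at 1.2.1]
3. pair(pair(0, p(0)), h(pair(pair(h(pair(a, p(p(a)))), 0), pair(m(pair(a, pair(a, a)), 0, p(p(a))), 0))))  →  pair(pair(0, p(0)), h(pair(pair(0, 0), pair(m(pair(a, pair(a, a)), 0, p(p(a))), 0))))   [R4 at 2.1.1.1]
4. pair(pair(0, p(0)), h(pair(pair(0, 0), pair(m(pair(a, pair(a, a)), 0, p(p(a))), 0))))  →  pair(pair(0, p(0)), 0)   [R7 at 2]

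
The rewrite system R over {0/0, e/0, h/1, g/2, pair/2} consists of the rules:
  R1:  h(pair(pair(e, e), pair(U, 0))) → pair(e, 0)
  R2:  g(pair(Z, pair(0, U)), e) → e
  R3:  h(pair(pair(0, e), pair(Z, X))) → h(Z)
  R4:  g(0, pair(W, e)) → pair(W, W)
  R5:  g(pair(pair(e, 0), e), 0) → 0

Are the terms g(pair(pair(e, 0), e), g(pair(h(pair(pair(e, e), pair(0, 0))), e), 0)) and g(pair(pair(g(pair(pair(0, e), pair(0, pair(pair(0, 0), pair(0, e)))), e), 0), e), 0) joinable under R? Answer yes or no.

yes — NF(t₁) = 0, NF(t₂) = 0

Reduce t₁ = g(pair(pair(e, 0), e), g(pair(h(pair(pair(e, e), pair(0, 0))), e), 0)):
1. g(pair(pair(e, 0), e), g(pair(h(pair(pair(e, e), pair(0, 0))), e), 0))  →  g(pair(pair(e, 0), e), g(pair(pair(e, 0), e), 0))   [R1 at 2.1.1]
2. g(pair(pair(e, 0), e), g(pair(pair(e, 0), e), 0))  →  g(pair(pair(e, 0), e), 0)   [R5 at 2]
3. g(pair(pair(e, 0), e), 0)  →  0   [R5 at ε]

Reduce t₂ = g(pair(pair(g(pair(pair(0, e), pair(0, pair(pair(0, 0), pair(0, e)))), e), 0), e), 0):
1. g(pair(pair(g(pair(pair(0, e), pair(0, pair(pair(0, 0), pair(0, e)))), e), 0), e), 0)  →  g(pair(pair(e, 0), e), 0)   [R2 at 1.1.1]
2. g(pair(pair(e, 0), e), 0)  →  0   [R5 at ε]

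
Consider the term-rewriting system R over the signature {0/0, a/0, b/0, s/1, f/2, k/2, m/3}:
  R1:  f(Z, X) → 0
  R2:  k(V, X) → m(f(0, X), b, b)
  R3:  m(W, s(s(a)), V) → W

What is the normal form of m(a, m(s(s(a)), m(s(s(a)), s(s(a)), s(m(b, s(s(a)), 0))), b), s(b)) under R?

a

1. m(a, m(s(s(a)), m(s(s(a)), s(s(a)), s(m(b, s(s(a)), 0))), b), s(b))  →  m(a, m(s(s(a)), s(s(a)), b), s(b))   [R3 at 2.2]
2. m(a, m(s(s(a)), s(s(a)), b), s(b))  →  m(a, s(s(a)), s(b))   [R3 at 2]
3. m(a, s(s(a)), s(b))  →  a   [R3 at ε]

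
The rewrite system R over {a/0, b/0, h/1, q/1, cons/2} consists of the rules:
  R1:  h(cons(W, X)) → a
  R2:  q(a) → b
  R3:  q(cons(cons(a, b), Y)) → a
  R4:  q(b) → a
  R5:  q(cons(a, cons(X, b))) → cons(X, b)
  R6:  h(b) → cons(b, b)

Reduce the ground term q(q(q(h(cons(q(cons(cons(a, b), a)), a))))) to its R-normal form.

1. q(q(q(h(cons(q(cons(cons(a, b), a)), a)))))  →  q(q(q(a)))   [R1 at 1.1.1]
2. q(q(q(a)))  →  q(q(b))   [R2 at 1.1]
3. q(q(b))  →  q(a)   [R4 at 1]
4. q(a)  →  b   [R2 at ε]

b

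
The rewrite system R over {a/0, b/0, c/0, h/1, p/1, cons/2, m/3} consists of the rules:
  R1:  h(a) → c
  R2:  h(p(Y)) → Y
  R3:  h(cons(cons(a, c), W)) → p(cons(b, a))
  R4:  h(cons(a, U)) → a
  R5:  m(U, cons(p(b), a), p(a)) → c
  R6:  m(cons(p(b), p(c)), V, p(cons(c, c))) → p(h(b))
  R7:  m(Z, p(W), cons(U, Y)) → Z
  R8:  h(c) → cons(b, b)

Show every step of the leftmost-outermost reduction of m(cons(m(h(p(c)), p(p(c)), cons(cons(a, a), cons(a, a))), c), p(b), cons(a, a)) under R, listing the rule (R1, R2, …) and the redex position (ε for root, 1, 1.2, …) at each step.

1. m(cons(m(h(p(c)), p(p(c)), cons(cons(a, a), cons(a, a))), c), p(b), cons(a, a))  →  cons(m(h(p(c)), p(p(c)), cons(cons(a, a), cons(a, a))), c)   [R7 at ε]
2. cons(m(h(p(c)), p(p(c)), cons(cons(a, a), cons(a, a))), c)  →  cons(h(p(c)), c)   [R7 at 1]
3. cons(h(p(c)), c)  →  cons(c, c)   [R2 at 1]

cons(c, c)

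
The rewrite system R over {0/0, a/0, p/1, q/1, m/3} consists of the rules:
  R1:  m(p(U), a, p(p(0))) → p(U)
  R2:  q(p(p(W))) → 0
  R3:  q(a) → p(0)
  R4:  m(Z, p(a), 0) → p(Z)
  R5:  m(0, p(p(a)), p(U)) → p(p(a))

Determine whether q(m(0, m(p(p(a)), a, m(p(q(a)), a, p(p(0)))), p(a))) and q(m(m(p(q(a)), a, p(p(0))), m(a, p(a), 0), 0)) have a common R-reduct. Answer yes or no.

yes — NF(t₁) = 0, NF(t₂) = 0

Reduce t₁ = q(m(0, m(p(p(a)), a, m(p(q(a)), a, p(p(0)))), p(a))):
1. q(m(0, m(p(p(a)), a, m(p(q(a)), a, p(p(0)))), p(a)))  →  q(m(0, m(p(p(a)), a, p(q(a))), p(a)))   [R1 at 1.2.3]
2. q(m(0, m(p(p(a)), a, p(q(a))), p(a)))  →  q(m(0, m(p(p(a)), a, p(p(0))), p(a)))   [R3 at 1.2.3.1]
3. q(m(0, m(p(p(a)), a, p(p(0))), p(a)))  →  q(m(0, p(p(a)), p(a)))   [R1 at 1.2]
4. q(m(0, p(p(a)), p(a)))  →  q(p(p(a)))   [R5 at 1]
5. q(p(p(a)))  →  0   [R2 at ε]

Reduce t₂ = q(m(m(p(q(a)), a, p(p(0))), m(a, p(a), 0), 0)):
1. q(m(m(p(q(a)), a, p(p(0))), m(a, p(a), 0), 0))  →  q(m(p(q(a)), m(a, p(a), 0), 0))   [R1 at 1.1]
2. q(m(p(q(a)), m(a, p(a), 0), 0))  →  q(m(p(p(0)), m(a, p(a), 0), 0))   [R3 at 1.1.1]
3. q(m(p(p(0)), m(a, p(a), 0), 0))  →  q(m(p(p(0)), p(a), 0))   [R4 at 1.2]
4. q(m(p(p(0)), p(a), 0))  →  q(p(p(p(0))))   [R4 at 1]
5. q(p(p(p(0))))  →  0   [R2 at ε]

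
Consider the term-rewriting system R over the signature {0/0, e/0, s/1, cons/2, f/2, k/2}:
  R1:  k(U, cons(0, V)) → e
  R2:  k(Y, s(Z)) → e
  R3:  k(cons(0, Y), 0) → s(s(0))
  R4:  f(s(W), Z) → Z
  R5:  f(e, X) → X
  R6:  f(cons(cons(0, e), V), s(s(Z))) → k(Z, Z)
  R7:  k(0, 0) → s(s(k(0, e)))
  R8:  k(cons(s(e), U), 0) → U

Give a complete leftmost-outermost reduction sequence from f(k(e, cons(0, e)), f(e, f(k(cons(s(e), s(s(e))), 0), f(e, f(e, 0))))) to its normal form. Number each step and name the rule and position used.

1. f(k(e, cons(0, e)), f(e, f(k(cons(s(e), s(s(e))), 0), f(e, f(e, 0)))))  →  f(e, f(e, f(k(cons(s(e), s(s(e))), 0), f(e, f(e, 0)))))   [R1 at 1]
2. f(e, f(e, f(k(cons(s(e), s(s(e))), 0), f(e, f(e, 0)))))  →  f(e, f(k(cons(s(e), s(s(e))), 0), f(e, f(e, 0))))   [R5 at ε]
3. f(e, f(k(cons(s(e), s(s(e))), 0), f(e, f(e, 0))))  →  f(k(cons(s(e), s(s(e))), 0), f(e, f(e, 0)))   [R5 at ε]
4. f(k(cons(s(e), s(s(e))), 0), f(e, f(e, 0)))  →  f(s(s(e)), f(e, f(e, 0)))   [R8 at 1]
5. f(s(s(e)), f(e, f(e, 0)))  →  f(e, f(e, 0))   [R4 at ε]
6. f(e, f(e, 0))  →  f(e, 0)   [R5 at ε]
7. f(e, 0)  →  0   [R5 at ε]

0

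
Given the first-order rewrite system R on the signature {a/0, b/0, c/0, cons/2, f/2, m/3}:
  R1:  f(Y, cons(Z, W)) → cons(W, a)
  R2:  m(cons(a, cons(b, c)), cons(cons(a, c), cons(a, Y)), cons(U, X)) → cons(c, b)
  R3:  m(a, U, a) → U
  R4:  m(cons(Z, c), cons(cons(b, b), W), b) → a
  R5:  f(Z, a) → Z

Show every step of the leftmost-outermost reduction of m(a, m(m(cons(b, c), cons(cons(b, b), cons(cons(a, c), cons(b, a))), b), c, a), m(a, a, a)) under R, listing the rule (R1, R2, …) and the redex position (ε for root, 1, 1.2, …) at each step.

1. m(a, m(m(cons(b, c), cons(cons(b, b), cons(cons(a, c), cons(b, a))), b), c, a), m(a, a, a))  →  m(a, m(a, c, a), m(a, a, a))   [R4 at 2.1]
2. m(a, m(a, c, a), m(a, a, a))  →  m(a, c, m(a, a, a))   [R3 at 2]
3. m(a, c, m(a, a, a))  →  m(a, c, a)   [R3 at 3]
4. m(a, c, a)  →  c   [R3 at ε]

c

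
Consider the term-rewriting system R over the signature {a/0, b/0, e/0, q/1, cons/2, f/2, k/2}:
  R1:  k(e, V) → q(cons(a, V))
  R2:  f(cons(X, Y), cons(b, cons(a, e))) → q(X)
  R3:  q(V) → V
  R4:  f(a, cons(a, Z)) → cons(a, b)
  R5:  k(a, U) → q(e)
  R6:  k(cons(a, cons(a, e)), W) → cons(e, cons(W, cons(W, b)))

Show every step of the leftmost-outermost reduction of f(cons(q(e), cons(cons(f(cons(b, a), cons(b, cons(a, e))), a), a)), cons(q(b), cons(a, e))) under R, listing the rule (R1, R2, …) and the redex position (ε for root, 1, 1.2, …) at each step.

1. f(cons(q(e), cons(cons(f(cons(b, a), cons(b, cons(a, e))), a), a)), cons(q(b), cons(a, e)))  →  f(cons(e, cons(cons(f(cons(b, a), cons(b, cons(a, e))), a), a)), cons(q(b), cons(a, e)))   [R3 at 1.1]
2. f(cons(e, cons(cons(f(cons(b, a), cons(b, cons(a, e))), a), a)), cons(q(b), cons(a, e)))  →  f(cons(e, cons(cons(q(b), a), a)), cons(q(b), cons(a, e)))   [R2 at 1.2.1.1]
3. f(cons(e, cons(cons(q(b), a), a)), cons(q(b), cons(a, e)))  →  f(cons(e, cons(cons(b, a), a)), cons(q(b), cons(a, e)))   [R3 at 1.2.1.1]
4. f(cons(e, cons(cons(b, a), a)), cons(q(b), cons(a, e)))  →  f(cons(e, cons(cons(b, a), a)), cons(b, cons(a, e)))   [R3 at 2.1]
5. f(cons(e, cons(cons(b, a), a)), cons(b, cons(a, e)))  →  q(e)   [R2 at ε]
6. q(e)  →  e   [R3 at ε]

e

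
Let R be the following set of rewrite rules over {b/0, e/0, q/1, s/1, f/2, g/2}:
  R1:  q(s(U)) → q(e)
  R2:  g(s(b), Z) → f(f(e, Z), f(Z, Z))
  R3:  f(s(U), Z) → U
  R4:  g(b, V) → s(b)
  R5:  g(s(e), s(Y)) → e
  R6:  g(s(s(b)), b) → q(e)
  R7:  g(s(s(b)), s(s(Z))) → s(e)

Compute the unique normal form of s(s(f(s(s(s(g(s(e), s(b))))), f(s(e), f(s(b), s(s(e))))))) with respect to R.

s(s(s(s(e))))

1. s(s(f(s(s(s(g(s(e), s(b))))), f(s(e), f(s(b), s(s(e)))))))  →  s(s(s(s(g(s(e), s(b))))))   [R3 at 1.1]
2. s(s(s(s(g(s(e), s(b))))))  →  s(s(s(s(e))))   [R5 at 1.1.1.1]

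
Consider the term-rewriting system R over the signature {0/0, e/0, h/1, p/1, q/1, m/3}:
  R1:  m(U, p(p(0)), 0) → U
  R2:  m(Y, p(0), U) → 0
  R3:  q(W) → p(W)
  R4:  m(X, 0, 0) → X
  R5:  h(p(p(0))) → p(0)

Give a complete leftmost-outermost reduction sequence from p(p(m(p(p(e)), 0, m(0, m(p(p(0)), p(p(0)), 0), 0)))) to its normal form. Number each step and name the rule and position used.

1. p(p(m(p(p(e)), 0, m(0, m(p(p(0)), p(p(0)), 0), 0))))  →  p(p(m(p(p(e)), 0, m(0, p(p(0)), 0))))   [R1 at 1.1.3.2]
2. p(p(m(p(p(e)), 0, m(0, p(p(0)), 0))))  →  p(p(m(p(p(e)), 0, 0)))   [R1 at 1.1.3]
3. p(p(m(p(p(e)), 0, 0)))  →  p(p(p(p(e))))   [R4 at 1.1]

p(p(p(p(e))))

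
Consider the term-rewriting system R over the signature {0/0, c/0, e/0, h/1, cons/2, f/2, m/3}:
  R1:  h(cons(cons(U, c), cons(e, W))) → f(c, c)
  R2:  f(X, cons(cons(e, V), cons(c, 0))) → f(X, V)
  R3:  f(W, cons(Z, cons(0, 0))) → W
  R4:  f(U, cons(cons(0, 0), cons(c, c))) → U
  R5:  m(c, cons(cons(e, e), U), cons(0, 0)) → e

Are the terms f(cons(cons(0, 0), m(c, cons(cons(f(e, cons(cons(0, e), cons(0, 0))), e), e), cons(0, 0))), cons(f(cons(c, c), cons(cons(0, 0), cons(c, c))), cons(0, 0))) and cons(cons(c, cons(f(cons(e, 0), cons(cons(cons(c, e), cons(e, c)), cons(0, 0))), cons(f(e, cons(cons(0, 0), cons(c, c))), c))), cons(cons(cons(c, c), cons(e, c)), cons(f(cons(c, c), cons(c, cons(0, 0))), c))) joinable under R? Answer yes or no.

no — NF(t₁) = cons(cons(0, 0), e), NF(t₂) = cons(cons(c, cons(cons(e, 0), cons(e, c))), cons(cons(cons(c, c), cons(e, c)), cons(cons(c, c), c)))

Reduce t₁ = f(cons(cons(0, 0), m(c, cons(cons(f(e, cons(cons(0, e), cons(0, 0))), e), e), cons(0, 0))), cons(f(cons(c, c), cons(cons(0, 0), cons(c, c))), cons(0, 0))):
1. f(cons(cons(0, 0), m(c, cons(cons(f(e, cons(cons(0, e), cons(0, 0))), e), e), cons(0, 0))), cons(f(cons(c, c), cons(cons(0, 0), cons(c, c))), cons(0, 0)))  →  cons(cons(0, 0), m(c, cons(cons(f(e, cons(cons(0, e), cons(0, 0))), e), e), cons(0, 0)))   [R3 at ε]
2. cons(cons(0, 0), m(c, cons(cons(f(e, cons(cons(0, e), cons(0, 0))), e), e), cons(0, 0)))  →  cons(cons(0, 0), m(c, cons(cons(e, e), e), cons(0, 0)))   [R3 at 2.2.1.1]
3. cons(cons(0, 0), m(c, cons(cons(e, e), e), cons(0, 0)))  →  cons(cons(0, 0), e)   [R5 at 2]

Reduce t₂ = cons(cons(c, cons(f(cons(e, 0), cons(cons(cons(c, e), cons(e, c)), cons(0, 0))), cons(f(e, cons(cons(0, 0), cons(c, c))), c))), cons(cons(cons(c, c), cons(e, c)), cons(f(cons(c, c), cons(c, cons(0, 0))), c))):
1. cons(cons(c, cons(f(cons(e, 0), cons(cons(cons(c, e), cons(e, c)), cons(0, 0))), cons(f(e, cons(cons(0, 0), cons(c, c))), c))), cons(cons(cons(c, c), cons(e, c)), cons(f(cons(c, c), cons(c, cons(0, 0))), c)))  →  cons(cons(c, cons(cons(e, 0), cons(f(e, cons(cons(0, 0), cons(c, c))), c))), cons(cons(cons(c, c), cons(e, c)), cons(f(cons(c, c), cons(c, cons(0, 0))), c)))   [R3 at 1.2.1]
2. cons(cons(c, cons(cons(e, 0), cons(f(e, cons(cons(0, 0), cons(c, c))), c))), cons(cons(cons(c, c), cons(e, c)), cons(f(cons(c, c), cons(c, cons(0, 0))), c)))  →  cons(cons(c, cons(cons(e, 0), cons(e, c))), cons(cons(cons(c, c), cons(e, c)), cons(f(cons(c, c), cons(c, cons(0, 0))), c)))   [R4 at 1.2.2.1]
3. cons(cons(c, cons(cons(e, 0), cons(e, c))), cons(cons(cons(c, c), cons(e, c)), cons(f(cons(c, c), cons(c, cons(0, 0))), c)))  →  cons(cons(c, cons(cons(e, 0), cons(e, c))), cons(cons(cons(c, c), cons(e, c)), cons(cons(c, c), c)))   [R3 at 2.2.1]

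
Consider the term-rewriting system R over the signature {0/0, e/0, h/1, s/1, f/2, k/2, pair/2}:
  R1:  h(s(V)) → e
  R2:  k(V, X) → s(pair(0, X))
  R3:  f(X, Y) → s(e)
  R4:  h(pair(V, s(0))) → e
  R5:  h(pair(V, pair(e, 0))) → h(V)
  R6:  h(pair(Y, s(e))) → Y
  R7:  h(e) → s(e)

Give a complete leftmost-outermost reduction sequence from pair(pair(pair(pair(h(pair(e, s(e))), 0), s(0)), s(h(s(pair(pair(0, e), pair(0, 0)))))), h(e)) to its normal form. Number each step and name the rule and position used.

1. pair(pair(pair(pair(h(pair(e, s(e))), 0), s(0)), s(h(s(pair(pair(0, e), pair(0, 0)))))), h(e))  →  pair(pair(pair(pair(e, 0), s(0)), s(h(s(pair(pair(0, e), pair(0, 0)))))), h(e))   [R6 at 1.1.1.1]
2. pair(pair(pair(pair(e, 0), s(0)), s(h(s(pair(pair(0, e), pair(0, 0)))))), h(e))  →  pair(pair(pair(pair(e, 0), s(0)), s(e)), h(e))   [R1 at 1.2.1]
3. pair(pair(pair(pair(e, 0), s(0)), s(e)), h(e))  →  pair(pair(pair(pair(e, 0), s(0)), s(e)), s(e))   [R7 at 2]

pair(pair(pair(pair(e, 0), s(0)), s(e)), s(e))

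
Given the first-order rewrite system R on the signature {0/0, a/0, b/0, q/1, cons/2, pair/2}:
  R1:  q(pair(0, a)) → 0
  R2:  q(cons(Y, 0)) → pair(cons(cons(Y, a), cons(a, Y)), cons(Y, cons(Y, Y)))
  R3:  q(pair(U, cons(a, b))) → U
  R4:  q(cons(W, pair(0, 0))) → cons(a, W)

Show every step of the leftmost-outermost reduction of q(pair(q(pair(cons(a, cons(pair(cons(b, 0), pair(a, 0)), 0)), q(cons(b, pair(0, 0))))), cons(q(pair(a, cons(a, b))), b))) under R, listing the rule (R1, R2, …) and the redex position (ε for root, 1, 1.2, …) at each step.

cons(a, cons(pair(cons(b, 0), pair(a, 0)), 0))

1. q(pair(q(pair(cons(a, cons(pair(cons(b, 0), pair(a, 0)), 0)), q(cons(b, pair(0, 0))))), cons(q(pair(a, cons(a, b))), b)))  →  q(pair(q(pair(cons(a, cons(pair(cons(b, 0), pair(a, 0)), 0)), cons(a, b))), cons(q(pair(a, cons(a, b))), b)))   [R4 at 1.1.1.2]
2. q(pair(q(pair(cons(a, cons(pair(cons(b, 0), pair(a, 0)), 0)), cons(a, b))), cons(q(pair(a, cons(a, b))), b)))  →  q(pair(cons(a, cons(pair(cons(b, 0), pair(a, 0)), 0)), cons(q(pair(a, cons(a, b))), b)))   [R3 at 1.1]
3. q(pair(cons(a, cons(pair(cons(b, 0), pair(a, 0)), 0)), cons(q(pair(a, cons(a, b))), b)))  →  q(pair(cons(a, cons(pair(cons(b, 0), pair(a, 0)), 0)), cons(a, b)))   [R3 at 1.2.1]
4. q(pair(cons(a, cons(pair(cons(b, 0), pair(a, 0)), 0)), cons(a, b)))  →  cons(a, cons(pair(cons(b, 0), pair(a, 0)), 0))   [R3 at ε]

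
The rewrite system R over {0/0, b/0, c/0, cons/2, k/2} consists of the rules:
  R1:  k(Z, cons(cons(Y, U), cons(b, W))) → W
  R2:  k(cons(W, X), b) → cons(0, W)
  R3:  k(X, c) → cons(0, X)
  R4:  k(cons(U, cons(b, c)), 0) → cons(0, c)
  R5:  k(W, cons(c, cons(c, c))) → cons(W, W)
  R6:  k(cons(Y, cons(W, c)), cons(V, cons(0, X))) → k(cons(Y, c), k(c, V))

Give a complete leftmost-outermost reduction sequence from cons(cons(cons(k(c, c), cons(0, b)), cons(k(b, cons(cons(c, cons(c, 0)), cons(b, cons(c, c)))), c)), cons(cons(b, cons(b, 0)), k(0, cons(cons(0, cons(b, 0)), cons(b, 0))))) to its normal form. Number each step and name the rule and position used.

1. cons(cons(cons(k(c, c), cons(0, b)), cons(k(b, cons(cons(c, cons(c, 0)), cons(b, cons(c, c)))), c)), cons(cons(b, cons(b, 0)), k(0, cons(cons(0, cons(b, 0)), cons(b, 0)))))  →  cons(cons(cons(cons(0, c), cons(0, b)), cons(k(b, cons(cons(c, cons(c, 0)), cons(b, cons(c, c)))), c)), cons(cons(b, cons(b, 0)), k(0, cons(cons(0, cons(b, 0)), cons(b, 0)))))   [R3 at 1.1.1]
2. cons(cons(cons(cons(0, c), cons(0, b)), cons(k(b, cons(cons(c, cons(c, 0)), cons(b, cons(c, c)))), c)), cons(cons(b, cons(b, 0)), k(0, cons(cons(0, cons(b, 0)), cons(b, 0)))))  →  cons(cons(cons(cons(0, c), cons(0, b)), cons(cons(c, c), c)), cons(cons(b, cons(b, 0)), k(0, cons(cons(0, cons(b, 0)), cons(b, 0)))))   [R1 at 1.2.1]
3. cons(cons(cons(cons(0, c), cons(0, b)), cons(cons(c, c), c)), cons(cons(b, cons(b, 0)), k(0, cons(cons(0, cons(b, 0)), cons(b, 0)))))  →  cons(cons(cons(cons(0, c), cons(0, b)), cons(cons(c, c), c)), cons(cons(b, cons(b, 0)), 0))   [R1 at 2.2]

cons(cons(cons(cons(0, c), cons(0, b)), cons(cons(c, c), c)), cons(cons(b, cons(b, 0)), 0))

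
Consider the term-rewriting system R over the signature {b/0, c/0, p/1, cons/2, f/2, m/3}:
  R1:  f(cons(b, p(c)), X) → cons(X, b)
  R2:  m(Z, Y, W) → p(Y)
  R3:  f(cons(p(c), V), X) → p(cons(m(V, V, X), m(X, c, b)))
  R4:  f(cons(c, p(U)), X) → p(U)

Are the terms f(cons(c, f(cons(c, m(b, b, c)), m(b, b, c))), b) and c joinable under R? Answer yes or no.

no — NF(t₁) = p(b), NF(t₂) = c

Reduce t₁ = f(cons(c, f(cons(c, m(b, b, c)), m(b, b, c))), b):
1. f(cons(c, f(cons(c, m(b, b, c)), m(b, b, c))), b)  →  f(cons(c, f(cons(c, p(b)), m(b, b, c))), b)   [R2 at 1.2.1.2]
2. f(cons(c, f(cons(c, p(b)), m(b, b, c))), b)  →  f(cons(c, p(b)), b)   [R4 at 1.2]
3. f(cons(c, p(b)), b)  →  p(b)   [R4 at ε]

Reduce t₂ = c:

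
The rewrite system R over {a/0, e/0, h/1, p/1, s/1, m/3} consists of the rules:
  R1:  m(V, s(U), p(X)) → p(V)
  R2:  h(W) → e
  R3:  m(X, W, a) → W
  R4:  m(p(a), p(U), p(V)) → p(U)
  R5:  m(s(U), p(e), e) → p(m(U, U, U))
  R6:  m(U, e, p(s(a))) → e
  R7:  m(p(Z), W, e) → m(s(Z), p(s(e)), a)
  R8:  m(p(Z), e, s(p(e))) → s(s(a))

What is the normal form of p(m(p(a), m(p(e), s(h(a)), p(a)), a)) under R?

1. p(m(p(a), m(p(e), s(h(a)), p(a)), a))  →  p(m(p(e), s(h(a)), p(a)))   [R3 at 1]
2. p(m(p(e), s(h(a)), p(a)))  →  p(p(p(e)))   [R1 at 1]

p(p(p(e)))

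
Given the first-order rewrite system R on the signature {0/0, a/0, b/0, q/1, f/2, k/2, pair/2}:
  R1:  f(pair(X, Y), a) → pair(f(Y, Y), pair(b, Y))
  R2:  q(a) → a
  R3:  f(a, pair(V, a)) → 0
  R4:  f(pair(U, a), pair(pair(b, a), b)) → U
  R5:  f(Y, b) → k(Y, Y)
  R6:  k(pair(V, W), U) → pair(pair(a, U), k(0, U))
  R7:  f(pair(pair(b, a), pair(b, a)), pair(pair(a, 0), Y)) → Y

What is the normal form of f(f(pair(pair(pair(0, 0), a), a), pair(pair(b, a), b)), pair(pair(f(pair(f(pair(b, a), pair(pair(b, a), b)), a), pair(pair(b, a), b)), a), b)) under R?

pair(0, 0)

1. f(f(pair(pair(pair(0, 0), a), a), pair(pair(b, a), b)), pair(pair(f(pair(f(pair(b, a), pair(pair(b, a), b)), a), pair(pair(b, a), b)), a), b))  →  f(pair(pair(0, 0), a), pair(pair(f(pair(f(pair(b, a), pair(pair(b, a), b)), a), pair(pair(b, a), b)), a), b))   [R4 at 1]
2. f(pair(pair(0, 0), a), pair(pair(f(pair(f(pair(b, a), pair(pair(b, a), b)), a), pair(pair(b, a), b)), a), b))  →  f(pair(pair(0, 0), a), pair(pair(f(pair(b, a), pair(pair(b, a), b)), a), b))   [R4 at 2.1.1]
3. f(pair(pair(0, 0), a), pair(pair(f(pair(b, a), pair(pair(b, a), b)), a), b))  →  f(pair(pair(0, 0), a), pair(pair(b, a), b))   [R4 at 2.1.1]
4. f(pair(pair(0, 0), a), pair(pair(b, a), b))  →  pair(0, 0)   [R4 at ε]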